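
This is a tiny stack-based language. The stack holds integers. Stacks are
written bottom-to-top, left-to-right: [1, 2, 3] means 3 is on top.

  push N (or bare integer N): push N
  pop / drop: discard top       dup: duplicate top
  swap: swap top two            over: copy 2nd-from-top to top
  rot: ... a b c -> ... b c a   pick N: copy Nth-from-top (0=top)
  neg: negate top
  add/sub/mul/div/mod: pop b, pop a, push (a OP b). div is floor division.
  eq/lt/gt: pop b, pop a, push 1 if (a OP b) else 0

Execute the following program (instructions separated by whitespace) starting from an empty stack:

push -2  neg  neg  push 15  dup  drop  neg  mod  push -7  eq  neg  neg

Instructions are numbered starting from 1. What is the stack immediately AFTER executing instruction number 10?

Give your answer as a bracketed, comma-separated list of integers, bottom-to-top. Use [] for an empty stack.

Answer: [0]

Derivation:
Step 1 ('push -2'): [-2]
Step 2 ('neg'): [2]
Step 3 ('neg'): [-2]
Step 4 ('push 15'): [-2, 15]
Step 5 ('dup'): [-2, 15, 15]
Step 6 ('drop'): [-2, 15]
Step 7 ('neg'): [-2, -15]
Step 8 ('mod'): [-2]
Step 9 ('push -7'): [-2, -7]
Step 10 ('eq'): [0]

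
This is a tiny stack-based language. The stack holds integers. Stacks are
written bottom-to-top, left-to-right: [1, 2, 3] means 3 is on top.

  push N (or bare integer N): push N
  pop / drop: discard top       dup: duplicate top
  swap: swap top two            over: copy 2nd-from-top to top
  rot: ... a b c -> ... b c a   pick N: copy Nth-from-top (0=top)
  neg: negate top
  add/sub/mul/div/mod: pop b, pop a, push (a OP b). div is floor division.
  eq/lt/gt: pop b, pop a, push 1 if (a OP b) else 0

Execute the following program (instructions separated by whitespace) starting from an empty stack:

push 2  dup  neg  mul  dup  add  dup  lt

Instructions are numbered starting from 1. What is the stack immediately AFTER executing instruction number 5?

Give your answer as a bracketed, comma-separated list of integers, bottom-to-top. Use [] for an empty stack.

Answer: [-4, -4]

Derivation:
Step 1 ('push 2'): [2]
Step 2 ('dup'): [2, 2]
Step 3 ('neg'): [2, -2]
Step 4 ('mul'): [-4]
Step 5 ('dup'): [-4, -4]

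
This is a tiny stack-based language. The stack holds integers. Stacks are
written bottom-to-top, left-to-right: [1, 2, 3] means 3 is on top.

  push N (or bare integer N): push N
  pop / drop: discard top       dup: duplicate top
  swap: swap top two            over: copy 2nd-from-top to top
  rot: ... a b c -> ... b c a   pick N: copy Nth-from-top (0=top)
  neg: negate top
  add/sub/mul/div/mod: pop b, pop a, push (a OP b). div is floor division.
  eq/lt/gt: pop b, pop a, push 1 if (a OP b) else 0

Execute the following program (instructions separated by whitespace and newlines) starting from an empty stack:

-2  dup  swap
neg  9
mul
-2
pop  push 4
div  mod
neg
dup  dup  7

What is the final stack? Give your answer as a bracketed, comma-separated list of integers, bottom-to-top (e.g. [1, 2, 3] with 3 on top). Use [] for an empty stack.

Answer: [-2, -2, -2, 7]

Derivation:
After 'push -2': [-2]
After 'dup': [-2, -2]
After 'swap': [-2, -2]
After 'neg': [-2, 2]
After 'push 9': [-2, 2, 9]
After 'mul': [-2, 18]
After 'push -2': [-2, 18, -2]
After 'pop': [-2, 18]
After 'push 4': [-2, 18, 4]
After 'div': [-2, 4]
After 'mod': [2]
After 'neg': [-2]
After 'dup': [-2, -2]
After 'dup': [-2, -2, -2]
After 'push 7': [-2, -2, -2, 7]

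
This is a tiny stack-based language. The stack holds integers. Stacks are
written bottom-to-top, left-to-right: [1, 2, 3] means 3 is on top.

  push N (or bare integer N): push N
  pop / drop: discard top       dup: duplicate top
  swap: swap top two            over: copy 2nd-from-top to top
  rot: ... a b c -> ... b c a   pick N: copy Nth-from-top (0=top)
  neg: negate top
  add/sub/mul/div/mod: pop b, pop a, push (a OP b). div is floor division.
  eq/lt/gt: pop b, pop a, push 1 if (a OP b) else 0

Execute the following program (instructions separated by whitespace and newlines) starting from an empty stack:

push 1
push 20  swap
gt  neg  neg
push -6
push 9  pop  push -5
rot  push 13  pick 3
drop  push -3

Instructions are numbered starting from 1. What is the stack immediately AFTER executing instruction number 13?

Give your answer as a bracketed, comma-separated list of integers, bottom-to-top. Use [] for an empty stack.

Answer: [-6, -5, 1, 13, -6]

Derivation:
Step 1 ('push 1'): [1]
Step 2 ('push 20'): [1, 20]
Step 3 ('swap'): [20, 1]
Step 4 ('gt'): [1]
Step 5 ('neg'): [-1]
Step 6 ('neg'): [1]
Step 7 ('push -6'): [1, -6]
Step 8 ('push 9'): [1, -6, 9]
Step 9 ('pop'): [1, -6]
Step 10 ('push -5'): [1, -6, -5]
Step 11 ('rot'): [-6, -5, 1]
Step 12 ('push 13'): [-6, -5, 1, 13]
Step 13 ('pick 3'): [-6, -5, 1, 13, -6]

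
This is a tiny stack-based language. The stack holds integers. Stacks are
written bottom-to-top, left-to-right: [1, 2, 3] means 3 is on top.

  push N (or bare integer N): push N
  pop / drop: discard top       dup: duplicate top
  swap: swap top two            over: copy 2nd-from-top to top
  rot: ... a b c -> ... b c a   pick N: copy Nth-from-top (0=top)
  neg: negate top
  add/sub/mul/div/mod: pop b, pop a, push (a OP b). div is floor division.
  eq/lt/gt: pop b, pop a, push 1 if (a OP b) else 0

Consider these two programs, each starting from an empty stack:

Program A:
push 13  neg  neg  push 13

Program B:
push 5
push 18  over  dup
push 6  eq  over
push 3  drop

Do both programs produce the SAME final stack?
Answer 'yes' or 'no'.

Program A trace:
  After 'push 13': [13]
  After 'neg': [-13]
  After 'neg': [13]
  After 'push 13': [13, 13]
Program A final stack: [13, 13]

Program B trace:
  After 'push 5': [5]
  After 'push 18': [5, 18]
  After 'over': [5, 18, 5]
  After 'dup': [5, 18, 5, 5]
  After 'push 6': [5, 18, 5, 5, 6]
  After 'eq': [5, 18, 5, 0]
  After 'over': [5, 18, 5, 0, 5]
  After 'push 3': [5, 18, 5, 0, 5, 3]
  After 'drop': [5, 18, 5, 0, 5]
Program B final stack: [5, 18, 5, 0, 5]
Same: no

Answer: no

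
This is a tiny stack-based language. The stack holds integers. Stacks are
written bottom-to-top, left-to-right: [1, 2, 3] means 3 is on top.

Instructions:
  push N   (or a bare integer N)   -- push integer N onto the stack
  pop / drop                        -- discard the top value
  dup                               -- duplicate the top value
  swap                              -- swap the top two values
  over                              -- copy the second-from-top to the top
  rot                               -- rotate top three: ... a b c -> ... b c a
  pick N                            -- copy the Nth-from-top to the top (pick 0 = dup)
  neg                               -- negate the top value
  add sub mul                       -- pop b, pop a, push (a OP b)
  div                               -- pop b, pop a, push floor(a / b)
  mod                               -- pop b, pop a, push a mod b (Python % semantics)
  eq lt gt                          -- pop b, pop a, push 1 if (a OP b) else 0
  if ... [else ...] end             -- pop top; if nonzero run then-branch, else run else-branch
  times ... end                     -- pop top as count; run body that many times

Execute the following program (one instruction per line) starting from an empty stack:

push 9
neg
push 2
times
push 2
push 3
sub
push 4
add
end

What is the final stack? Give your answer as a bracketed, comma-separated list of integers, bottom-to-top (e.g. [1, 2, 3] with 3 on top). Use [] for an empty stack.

After 'push 9': [9]
After 'neg': [-9]
After 'push 2': [-9, 2]
After 'times': [-9]
After 'push 2': [-9, 2]
After 'push 3': [-9, 2, 3]
After 'sub': [-9, -1]
After 'push 4': [-9, -1, 4]
After 'add': [-9, 3]
After 'push 2': [-9, 3, 2]
After 'push 3': [-9, 3, 2, 3]
After 'sub': [-9, 3, -1]
After 'push 4': [-9, 3, -1, 4]
After 'add': [-9, 3, 3]

Answer: [-9, 3, 3]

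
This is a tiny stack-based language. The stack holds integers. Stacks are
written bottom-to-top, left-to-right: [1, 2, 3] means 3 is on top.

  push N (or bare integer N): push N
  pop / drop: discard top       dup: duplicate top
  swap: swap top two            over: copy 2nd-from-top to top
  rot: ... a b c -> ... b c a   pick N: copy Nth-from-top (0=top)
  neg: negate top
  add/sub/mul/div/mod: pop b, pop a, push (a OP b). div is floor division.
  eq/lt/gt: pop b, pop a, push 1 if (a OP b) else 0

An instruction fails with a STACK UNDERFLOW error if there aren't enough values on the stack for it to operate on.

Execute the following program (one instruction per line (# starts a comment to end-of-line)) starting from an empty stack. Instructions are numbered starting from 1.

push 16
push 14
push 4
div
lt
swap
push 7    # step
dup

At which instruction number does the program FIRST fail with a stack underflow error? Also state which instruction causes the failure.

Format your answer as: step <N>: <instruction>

Answer: step 6: swap

Derivation:
Step 1 ('push 16'): stack = [16], depth = 1
Step 2 ('push 14'): stack = [16, 14], depth = 2
Step 3 ('push 4'): stack = [16, 14, 4], depth = 3
Step 4 ('div'): stack = [16, 3], depth = 2
Step 5 ('lt'): stack = [0], depth = 1
Step 6 ('swap'): needs 2 value(s) but depth is 1 — STACK UNDERFLOW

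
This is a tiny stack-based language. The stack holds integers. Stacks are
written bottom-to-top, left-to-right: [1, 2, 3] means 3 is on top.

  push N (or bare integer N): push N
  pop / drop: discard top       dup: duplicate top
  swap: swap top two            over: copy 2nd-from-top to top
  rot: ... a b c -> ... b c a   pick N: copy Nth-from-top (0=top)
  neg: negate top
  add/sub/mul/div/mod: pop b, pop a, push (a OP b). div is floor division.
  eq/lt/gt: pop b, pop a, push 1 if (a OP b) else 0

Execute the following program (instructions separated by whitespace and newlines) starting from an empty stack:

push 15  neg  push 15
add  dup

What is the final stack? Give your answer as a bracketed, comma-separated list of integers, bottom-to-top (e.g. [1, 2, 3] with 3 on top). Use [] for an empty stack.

After 'push 15': [15]
After 'neg': [-15]
After 'push 15': [-15, 15]
After 'add': [0]
After 'dup': [0, 0]

Answer: [0, 0]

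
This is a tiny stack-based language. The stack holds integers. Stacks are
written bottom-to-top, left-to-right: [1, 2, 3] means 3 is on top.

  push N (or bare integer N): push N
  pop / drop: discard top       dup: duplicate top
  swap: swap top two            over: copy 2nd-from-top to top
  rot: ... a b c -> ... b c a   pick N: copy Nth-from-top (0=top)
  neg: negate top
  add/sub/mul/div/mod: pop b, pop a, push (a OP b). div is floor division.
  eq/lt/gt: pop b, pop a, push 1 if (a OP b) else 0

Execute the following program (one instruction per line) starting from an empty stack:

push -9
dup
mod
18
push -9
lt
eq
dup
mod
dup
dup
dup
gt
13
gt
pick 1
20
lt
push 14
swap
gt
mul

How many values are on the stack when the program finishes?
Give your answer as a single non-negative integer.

Answer: 3

Derivation:
After 'push -9': stack = [-9] (depth 1)
After 'dup': stack = [-9, -9] (depth 2)
After 'mod': stack = [0] (depth 1)
After 'push 18': stack = [0, 18] (depth 2)
After 'push -9': stack = [0, 18, -9] (depth 3)
After 'lt': stack = [0, 0] (depth 2)
After 'eq': stack = [1] (depth 1)
After 'dup': stack = [1, 1] (depth 2)
After 'mod': stack = [0] (depth 1)
After 'dup': stack = [0, 0] (depth 2)
  ...
After 'gt': stack = [0, 0, 0] (depth 3)
After 'push 13': stack = [0, 0, 0, 13] (depth 4)
After 'gt': stack = [0, 0, 0] (depth 3)
After 'pick 1': stack = [0, 0, 0, 0] (depth 4)
After 'push 20': stack = [0, 0, 0, 0, 20] (depth 5)
After 'lt': stack = [0, 0, 0, 1] (depth 4)
After 'push 14': stack = [0, 0, 0, 1, 14] (depth 5)
After 'swap': stack = [0, 0, 0, 14, 1] (depth 5)
After 'gt': stack = [0, 0, 0, 1] (depth 4)
After 'mul': stack = [0, 0, 0] (depth 3)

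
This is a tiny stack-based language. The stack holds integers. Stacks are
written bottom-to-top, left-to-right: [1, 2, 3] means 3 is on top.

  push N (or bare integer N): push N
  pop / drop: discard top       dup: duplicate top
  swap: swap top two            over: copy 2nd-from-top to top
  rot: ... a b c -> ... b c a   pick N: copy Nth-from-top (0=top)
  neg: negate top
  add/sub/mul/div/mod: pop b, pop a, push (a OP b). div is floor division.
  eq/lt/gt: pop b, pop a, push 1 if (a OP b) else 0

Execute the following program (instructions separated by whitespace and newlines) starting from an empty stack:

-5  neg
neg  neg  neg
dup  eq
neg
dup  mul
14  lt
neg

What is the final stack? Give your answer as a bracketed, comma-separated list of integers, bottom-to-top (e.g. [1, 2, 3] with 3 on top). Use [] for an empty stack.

After 'push -5': [-5]
After 'neg': [5]
After 'neg': [-5]
After 'neg': [5]
After 'neg': [-5]
After 'dup': [-5, -5]
After 'eq': [1]
After 'neg': [-1]
After 'dup': [-1, -1]
After 'mul': [1]
After 'push 14': [1, 14]
After 'lt': [1]
After 'neg': [-1]

Answer: [-1]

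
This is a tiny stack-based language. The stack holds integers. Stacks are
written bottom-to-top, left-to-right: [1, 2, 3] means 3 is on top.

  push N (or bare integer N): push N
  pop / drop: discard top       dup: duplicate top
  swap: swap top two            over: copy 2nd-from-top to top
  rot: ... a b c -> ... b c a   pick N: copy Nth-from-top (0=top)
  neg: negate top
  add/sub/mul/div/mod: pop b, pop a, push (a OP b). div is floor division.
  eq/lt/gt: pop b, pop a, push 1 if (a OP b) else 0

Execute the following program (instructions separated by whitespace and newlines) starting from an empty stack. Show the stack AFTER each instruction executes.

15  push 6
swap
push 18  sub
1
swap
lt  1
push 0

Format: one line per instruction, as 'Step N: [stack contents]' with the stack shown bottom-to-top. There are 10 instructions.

Step 1: [15]
Step 2: [15, 6]
Step 3: [6, 15]
Step 4: [6, 15, 18]
Step 5: [6, -3]
Step 6: [6, -3, 1]
Step 7: [6, 1, -3]
Step 8: [6, 0]
Step 9: [6, 0, 1]
Step 10: [6, 0, 1, 0]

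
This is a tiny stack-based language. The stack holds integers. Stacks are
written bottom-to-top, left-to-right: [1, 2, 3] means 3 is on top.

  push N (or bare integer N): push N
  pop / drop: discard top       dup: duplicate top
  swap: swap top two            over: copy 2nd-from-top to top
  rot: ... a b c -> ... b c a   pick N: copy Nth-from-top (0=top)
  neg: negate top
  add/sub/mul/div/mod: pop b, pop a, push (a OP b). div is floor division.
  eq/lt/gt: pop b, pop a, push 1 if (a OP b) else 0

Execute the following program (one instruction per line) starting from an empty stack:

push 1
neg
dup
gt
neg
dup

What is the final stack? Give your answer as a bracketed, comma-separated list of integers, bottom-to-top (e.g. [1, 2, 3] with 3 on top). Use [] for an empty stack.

After 'push 1': [1]
After 'neg': [-1]
After 'dup': [-1, -1]
After 'gt': [0]
After 'neg': [0]
After 'dup': [0, 0]

Answer: [0, 0]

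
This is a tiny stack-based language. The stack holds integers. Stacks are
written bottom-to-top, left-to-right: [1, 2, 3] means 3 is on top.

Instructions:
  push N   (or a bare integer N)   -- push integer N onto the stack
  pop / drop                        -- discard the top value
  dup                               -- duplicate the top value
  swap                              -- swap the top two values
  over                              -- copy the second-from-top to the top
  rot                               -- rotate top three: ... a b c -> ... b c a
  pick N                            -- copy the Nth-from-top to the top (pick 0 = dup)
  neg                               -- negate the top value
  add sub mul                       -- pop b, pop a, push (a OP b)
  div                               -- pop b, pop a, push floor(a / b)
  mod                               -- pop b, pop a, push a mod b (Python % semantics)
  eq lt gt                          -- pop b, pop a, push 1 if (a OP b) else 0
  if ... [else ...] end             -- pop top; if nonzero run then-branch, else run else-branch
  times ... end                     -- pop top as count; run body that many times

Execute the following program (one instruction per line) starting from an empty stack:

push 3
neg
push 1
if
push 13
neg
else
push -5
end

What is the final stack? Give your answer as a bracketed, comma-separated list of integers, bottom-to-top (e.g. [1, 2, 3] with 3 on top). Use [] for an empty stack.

After 'push 3': [3]
After 'neg': [-3]
After 'push 1': [-3, 1]
After 'if': [-3]
After 'push 13': [-3, 13]
After 'neg': [-3, -13]

Answer: [-3, -13]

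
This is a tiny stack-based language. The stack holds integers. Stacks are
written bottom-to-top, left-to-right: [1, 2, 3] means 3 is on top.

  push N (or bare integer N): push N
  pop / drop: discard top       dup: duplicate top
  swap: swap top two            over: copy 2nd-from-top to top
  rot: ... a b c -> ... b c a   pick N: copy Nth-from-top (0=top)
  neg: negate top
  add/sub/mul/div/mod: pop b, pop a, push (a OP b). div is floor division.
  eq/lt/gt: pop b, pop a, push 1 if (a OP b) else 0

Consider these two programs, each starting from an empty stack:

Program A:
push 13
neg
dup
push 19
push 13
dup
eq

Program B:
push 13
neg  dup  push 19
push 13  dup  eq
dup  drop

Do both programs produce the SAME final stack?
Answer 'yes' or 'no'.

Program A trace:
  After 'push 13': [13]
  After 'neg': [-13]
  After 'dup': [-13, -13]
  After 'push 19': [-13, -13, 19]
  After 'push 13': [-13, -13, 19, 13]
  After 'dup': [-13, -13, 19, 13, 13]
  After 'eq': [-13, -13, 19, 1]
Program A final stack: [-13, -13, 19, 1]

Program B trace:
  After 'push 13': [13]
  After 'neg': [-13]
  After 'dup': [-13, -13]
  After 'push 19': [-13, -13, 19]
  After 'push 13': [-13, -13, 19, 13]
  After 'dup': [-13, -13, 19, 13, 13]
  After 'eq': [-13, -13, 19, 1]
  After 'dup': [-13, -13, 19, 1, 1]
  After 'drop': [-13, -13, 19, 1]
Program B final stack: [-13, -13, 19, 1]
Same: yes

Answer: yes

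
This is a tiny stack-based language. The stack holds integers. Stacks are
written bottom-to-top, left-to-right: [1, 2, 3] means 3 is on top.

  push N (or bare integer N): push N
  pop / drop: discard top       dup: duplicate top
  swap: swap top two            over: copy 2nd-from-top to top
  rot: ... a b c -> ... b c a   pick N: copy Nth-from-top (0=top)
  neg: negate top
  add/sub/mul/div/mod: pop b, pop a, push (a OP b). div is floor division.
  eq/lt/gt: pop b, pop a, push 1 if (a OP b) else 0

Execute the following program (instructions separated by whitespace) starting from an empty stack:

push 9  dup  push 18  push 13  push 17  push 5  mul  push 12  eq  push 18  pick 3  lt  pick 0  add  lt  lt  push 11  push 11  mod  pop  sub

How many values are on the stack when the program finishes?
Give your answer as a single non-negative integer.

After 'push 9': stack = [9] (depth 1)
After 'dup': stack = [9, 9] (depth 2)
After 'push 18': stack = [9, 9, 18] (depth 3)
After 'push 13': stack = [9, 9, 18, 13] (depth 4)
After 'push 17': stack = [9, 9, 18, 13, 17] (depth 5)
After 'push 5': stack = [9, 9, 18, 13, 17, 5] (depth 6)
After 'mul': stack = [9, 9, 18, 13, 85] (depth 5)
After 'push 12': stack = [9, 9, 18, 13, 85, 12] (depth 6)
After 'eq': stack = [9, 9, 18, 13, 0] (depth 5)
After 'push 18': stack = [9, 9, 18, 13, 0, 18] (depth 6)
  ...
After 'lt': stack = [9, 9, 18, 13, 0, 0] (depth 6)
After 'pick 0': stack = [9, 9, 18, 13, 0, 0, 0] (depth 7)
After 'add': stack = [9, 9, 18, 13, 0, 0] (depth 6)
After 'lt': stack = [9, 9, 18, 13, 0] (depth 5)
After 'lt': stack = [9, 9, 18, 0] (depth 4)
After 'push 11': stack = [9, 9, 18, 0, 11] (depth 5)
After 'push 11': stack = [9, 9, 18, 0, 11, 11] (depth 6)
After 'mod': stack = [9, 9, 18, 0, 0] (depth 5)
After 'pop': stack = [9, 9, 18, 0] (depth 4)
After 'sub': stack = [9, 9, 18] (depth 3)

Answer: 3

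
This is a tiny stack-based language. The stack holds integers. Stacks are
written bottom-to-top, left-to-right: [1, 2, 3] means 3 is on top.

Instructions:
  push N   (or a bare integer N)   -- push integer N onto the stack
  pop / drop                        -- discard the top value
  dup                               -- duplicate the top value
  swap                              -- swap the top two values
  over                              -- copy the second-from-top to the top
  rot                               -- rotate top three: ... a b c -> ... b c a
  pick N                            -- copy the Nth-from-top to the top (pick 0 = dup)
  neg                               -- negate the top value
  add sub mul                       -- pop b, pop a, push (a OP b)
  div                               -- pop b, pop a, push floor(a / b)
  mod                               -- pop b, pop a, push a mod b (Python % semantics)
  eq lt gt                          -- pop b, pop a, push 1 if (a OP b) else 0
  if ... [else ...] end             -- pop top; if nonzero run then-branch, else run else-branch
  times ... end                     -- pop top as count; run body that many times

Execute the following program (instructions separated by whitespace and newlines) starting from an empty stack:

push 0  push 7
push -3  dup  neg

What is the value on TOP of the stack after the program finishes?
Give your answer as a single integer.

Answer: 3

Derivation:
After 'push 0': [0]
After 'push 7': [0, 7]
After 'push -3': [0, 7, -3]
After 'dup': [0, 7, -3, -3]
After 'neg': [0, 7, -3, 3]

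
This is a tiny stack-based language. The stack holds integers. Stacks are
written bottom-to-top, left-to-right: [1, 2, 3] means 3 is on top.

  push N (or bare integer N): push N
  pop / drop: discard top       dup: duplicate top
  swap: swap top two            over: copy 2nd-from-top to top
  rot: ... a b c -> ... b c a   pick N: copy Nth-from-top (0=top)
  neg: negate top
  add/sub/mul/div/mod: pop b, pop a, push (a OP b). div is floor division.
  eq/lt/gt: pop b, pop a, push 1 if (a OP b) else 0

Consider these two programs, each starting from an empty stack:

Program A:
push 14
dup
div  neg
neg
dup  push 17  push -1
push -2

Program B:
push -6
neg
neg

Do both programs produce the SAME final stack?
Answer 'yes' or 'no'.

Answer: no

Derivation:
Program A trace:
  After 'push 14': [14]
  After 'dup': [14, 14]
  After 'div': [1]
  After 'neg': [-1]
  After 'neg': [1]
  After 'dup': [1, 1]
  After 'push 17': [1, 1, 17]
  After 'push -1': [1, 1, 17, -1]
  After 'push -2': [1, 1, 17, -1, -2]
Program A final stack: [1, 1, 17, -1, -2]

Program B trace:
  After 'push -6': [-6]
  After 'neg': [6]
  After 'neg': [-6]
Program B final stack: [-6]
Same: no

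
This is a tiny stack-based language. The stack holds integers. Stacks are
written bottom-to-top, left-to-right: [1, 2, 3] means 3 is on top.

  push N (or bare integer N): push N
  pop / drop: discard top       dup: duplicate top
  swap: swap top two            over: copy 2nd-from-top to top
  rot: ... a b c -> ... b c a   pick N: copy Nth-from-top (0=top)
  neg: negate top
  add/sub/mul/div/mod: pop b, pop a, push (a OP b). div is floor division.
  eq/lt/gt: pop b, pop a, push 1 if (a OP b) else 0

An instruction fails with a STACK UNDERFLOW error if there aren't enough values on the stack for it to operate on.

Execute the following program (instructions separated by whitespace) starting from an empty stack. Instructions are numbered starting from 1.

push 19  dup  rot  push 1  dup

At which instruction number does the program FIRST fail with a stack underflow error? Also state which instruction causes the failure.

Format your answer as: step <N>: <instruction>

Answer: step 3: rot

Derivation:
Step 1 ('push 19'): stack = [19], depth = 1
Step 2 ('dup'): stack = [19, 19], depth = 2
Step 3 ('rot'): needs 3 value(s) but depth is 2 — STACK UNDERFLOW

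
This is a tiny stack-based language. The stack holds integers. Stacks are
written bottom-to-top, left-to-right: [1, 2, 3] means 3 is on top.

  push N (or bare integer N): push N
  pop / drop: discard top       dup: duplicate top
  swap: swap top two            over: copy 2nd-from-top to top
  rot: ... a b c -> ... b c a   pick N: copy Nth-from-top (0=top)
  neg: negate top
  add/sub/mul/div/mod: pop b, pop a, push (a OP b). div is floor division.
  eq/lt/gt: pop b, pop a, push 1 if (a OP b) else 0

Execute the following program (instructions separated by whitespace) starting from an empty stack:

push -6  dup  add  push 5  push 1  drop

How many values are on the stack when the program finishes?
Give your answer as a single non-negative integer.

After 'push -6': stack = [-6] (depth 1)
After 'dup': stack = [-6, -6] (depth 2)
After 'add': stack = [-12] (depth 1)
After 'push 5': stack = [-12, 5] (depth 2)
After 'push 1': stack = [-12, 5, 1] (depth 3)
After 'drop': stack = [-12, 5] (depth 2)

Answer: 2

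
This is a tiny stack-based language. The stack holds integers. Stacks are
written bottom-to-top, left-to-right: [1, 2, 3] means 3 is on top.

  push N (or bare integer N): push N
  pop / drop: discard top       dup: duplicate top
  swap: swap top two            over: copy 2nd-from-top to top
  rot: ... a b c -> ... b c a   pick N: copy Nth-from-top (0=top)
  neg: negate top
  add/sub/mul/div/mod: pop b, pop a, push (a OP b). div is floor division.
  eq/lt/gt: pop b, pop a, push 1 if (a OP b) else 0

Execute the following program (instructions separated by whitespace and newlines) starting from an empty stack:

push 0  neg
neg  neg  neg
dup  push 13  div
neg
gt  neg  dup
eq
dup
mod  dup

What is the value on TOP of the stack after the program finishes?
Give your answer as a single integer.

Answer: 0

Derivation:
After 'push 0': [0]
After 'neg': [0]
After 'neg': [0]
After 'neg': [0]
After 'neg': [0]
After 'dup': [0, 0]
After 'push 13': [0, 0, 13]
After 'div': [0, 0]
After 'neg': [0, 0]
After 'gt': [0]
After 'neg': [0]
After 'dup': [0, 0]
After 'eq': [1]
After 'dup': [1, 1]
After 'mod': [0]
After 'dup': [0, 0]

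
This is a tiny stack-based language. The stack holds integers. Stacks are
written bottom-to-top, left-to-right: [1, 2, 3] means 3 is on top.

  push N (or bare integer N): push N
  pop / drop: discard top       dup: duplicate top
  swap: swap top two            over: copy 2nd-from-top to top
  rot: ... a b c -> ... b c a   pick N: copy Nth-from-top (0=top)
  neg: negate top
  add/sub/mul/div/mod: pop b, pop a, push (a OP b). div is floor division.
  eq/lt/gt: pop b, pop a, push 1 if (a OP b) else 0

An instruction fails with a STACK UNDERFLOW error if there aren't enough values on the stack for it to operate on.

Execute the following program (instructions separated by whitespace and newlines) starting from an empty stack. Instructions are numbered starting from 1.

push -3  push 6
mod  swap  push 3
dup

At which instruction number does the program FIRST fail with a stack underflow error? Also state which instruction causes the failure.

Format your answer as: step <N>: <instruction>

Step 1 ('push -3'): stack = [-3], depth = 1
Step 2 ('push 6'): stack = [-3, 6], depth = 2
Step 3 ('mod'): stack = [3], depth = 1
Step 4 ('swap'): needs 2 value(s) but depth is 1 — STACK UNDERFLOW

Answer: step 4: swap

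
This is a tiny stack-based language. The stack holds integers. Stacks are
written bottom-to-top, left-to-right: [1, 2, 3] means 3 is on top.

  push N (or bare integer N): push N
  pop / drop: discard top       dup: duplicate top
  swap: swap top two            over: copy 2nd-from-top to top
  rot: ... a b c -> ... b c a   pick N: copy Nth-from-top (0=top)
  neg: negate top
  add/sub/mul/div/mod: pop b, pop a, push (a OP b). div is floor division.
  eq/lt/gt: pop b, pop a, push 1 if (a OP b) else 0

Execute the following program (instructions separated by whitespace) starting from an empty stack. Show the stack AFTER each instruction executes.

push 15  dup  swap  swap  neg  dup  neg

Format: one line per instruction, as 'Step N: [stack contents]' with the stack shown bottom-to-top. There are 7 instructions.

Step 1: [15]
Step 2: [15, 15]
Step 3: [15, 15]
Step 4: [15, 15]
Step 5: [15, -15]
Step 6: [15, -15, -15]
Step 7: [15, -15, 15]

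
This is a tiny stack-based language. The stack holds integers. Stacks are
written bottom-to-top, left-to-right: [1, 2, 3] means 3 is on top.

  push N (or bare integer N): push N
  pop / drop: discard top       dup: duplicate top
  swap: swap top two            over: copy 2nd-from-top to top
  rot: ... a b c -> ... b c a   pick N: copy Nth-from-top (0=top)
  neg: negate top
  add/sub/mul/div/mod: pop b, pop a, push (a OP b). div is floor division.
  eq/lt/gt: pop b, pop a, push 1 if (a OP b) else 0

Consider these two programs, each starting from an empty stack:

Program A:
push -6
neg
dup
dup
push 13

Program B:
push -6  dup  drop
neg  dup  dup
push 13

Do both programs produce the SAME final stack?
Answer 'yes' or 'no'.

Program A trace:
  After 'push -6': [-6]
  After 'neg': [6]
  After 'dup': [6, 6]
  After 'dup': [6, 6, 6]
  After 'push 13': [6, 6, 6, 13]
Program A final stack: [6, 6, 6, 13]

Program B trace:
  After 'push -6': [-6]
  After 'dup': [-6, -6]
  After 'drop': [-6]
  After 'neg': [6]
  After 'dup': [6, 6]
  After 'dup': [6, 6, 6]
  After 'push 13': [6, 6, 6, 13]
Program B final stack: [6, 6, 6, 13]
Same: yes

Answer: yes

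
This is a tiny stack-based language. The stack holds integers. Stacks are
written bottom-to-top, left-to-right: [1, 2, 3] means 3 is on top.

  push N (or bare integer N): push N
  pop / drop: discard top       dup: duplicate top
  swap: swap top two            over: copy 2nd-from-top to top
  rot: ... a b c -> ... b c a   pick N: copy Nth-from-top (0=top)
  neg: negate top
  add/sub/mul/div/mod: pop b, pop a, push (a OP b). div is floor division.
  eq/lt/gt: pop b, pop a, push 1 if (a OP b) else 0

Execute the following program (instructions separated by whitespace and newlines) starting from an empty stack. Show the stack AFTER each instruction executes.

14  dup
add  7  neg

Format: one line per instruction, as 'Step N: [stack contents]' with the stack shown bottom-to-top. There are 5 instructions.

Step 1: [14]
Step 2: [14, 14]
Step 3: [28]
Step 4: [28, 7]
Step 5: [28, -7]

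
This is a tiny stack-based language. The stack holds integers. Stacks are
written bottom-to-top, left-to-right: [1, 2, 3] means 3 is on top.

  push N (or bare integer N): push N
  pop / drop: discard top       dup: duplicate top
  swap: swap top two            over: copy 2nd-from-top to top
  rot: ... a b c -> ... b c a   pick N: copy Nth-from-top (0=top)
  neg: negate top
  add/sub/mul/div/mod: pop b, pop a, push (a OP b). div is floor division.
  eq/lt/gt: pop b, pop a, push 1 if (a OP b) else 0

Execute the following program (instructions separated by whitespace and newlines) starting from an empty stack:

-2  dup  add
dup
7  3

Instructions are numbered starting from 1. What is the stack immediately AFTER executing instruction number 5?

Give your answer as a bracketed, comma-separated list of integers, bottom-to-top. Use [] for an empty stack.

Step 1 ('-2'): [-2]
Step 2 ('dup'): [-2, -2]
Step 3 ('add'): [-4]
Step 4 ('dup'): [-4, -4]
Step 5 ('7'): [-4, -4, 7]

Answer: [-4, -4, 7]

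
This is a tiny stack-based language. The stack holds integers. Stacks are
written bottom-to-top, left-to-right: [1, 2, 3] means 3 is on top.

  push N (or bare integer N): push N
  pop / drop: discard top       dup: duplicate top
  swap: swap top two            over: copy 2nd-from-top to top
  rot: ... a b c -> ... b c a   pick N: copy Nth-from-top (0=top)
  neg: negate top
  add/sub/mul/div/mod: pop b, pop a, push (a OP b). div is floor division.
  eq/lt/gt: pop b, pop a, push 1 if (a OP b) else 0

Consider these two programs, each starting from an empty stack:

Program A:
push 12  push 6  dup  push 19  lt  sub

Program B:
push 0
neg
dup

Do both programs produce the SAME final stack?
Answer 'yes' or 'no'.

Answer: no

Derivation:
Program A trace:
  After 'push 12': [12]
  After 'push 6': [12, 6]
  After 'dup': [12, 6, 6]
  After 'push 19': [12, 6, 6, 19]
  After 'lt': [12, 6, 1]
  After 'sub': [12, 5]
Program A final stack: [12, 5]

Program B trace:
  After 'push 0': [0]
  After 'neg': [0]
  After 'dup': [0, 0]
Program B final stack: [0, 0]
Same: no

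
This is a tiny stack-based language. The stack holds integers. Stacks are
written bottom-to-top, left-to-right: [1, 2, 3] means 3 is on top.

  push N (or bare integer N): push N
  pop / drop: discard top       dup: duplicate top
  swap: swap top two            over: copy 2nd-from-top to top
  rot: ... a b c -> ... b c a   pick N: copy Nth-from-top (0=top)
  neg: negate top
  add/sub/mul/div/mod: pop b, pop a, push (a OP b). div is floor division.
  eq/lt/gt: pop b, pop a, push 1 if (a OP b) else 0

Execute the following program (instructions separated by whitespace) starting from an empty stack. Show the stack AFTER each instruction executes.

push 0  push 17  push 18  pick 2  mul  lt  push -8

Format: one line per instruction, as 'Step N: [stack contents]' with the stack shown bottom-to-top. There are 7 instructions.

Step 1: [0]
Step 2: [0, 17]
Step 3: [0, 17, 18]
Step 4: [0, 17, 18, 0]
Step 5: [0, 17, 0]
Step 6: [0, 0]
Step 7: [0, 0, -8]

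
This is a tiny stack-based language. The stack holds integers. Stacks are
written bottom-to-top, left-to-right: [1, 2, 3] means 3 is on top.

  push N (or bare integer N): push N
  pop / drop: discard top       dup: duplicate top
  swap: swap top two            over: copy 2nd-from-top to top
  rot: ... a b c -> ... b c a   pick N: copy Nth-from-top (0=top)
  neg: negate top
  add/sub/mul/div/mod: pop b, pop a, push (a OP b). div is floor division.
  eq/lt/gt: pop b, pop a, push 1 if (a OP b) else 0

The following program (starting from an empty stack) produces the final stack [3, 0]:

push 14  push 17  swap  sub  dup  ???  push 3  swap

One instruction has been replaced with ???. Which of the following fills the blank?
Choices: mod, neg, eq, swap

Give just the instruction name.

Answer: mod

Derivation:
Stack before ???: [3, 3]
Stack after ???:  [0]
Checking each choice:
  mod: MATCH
  neg: produces [3, 3, -3]
  eq: produces [3, 1]
  swap: produces [3, 3, 3]


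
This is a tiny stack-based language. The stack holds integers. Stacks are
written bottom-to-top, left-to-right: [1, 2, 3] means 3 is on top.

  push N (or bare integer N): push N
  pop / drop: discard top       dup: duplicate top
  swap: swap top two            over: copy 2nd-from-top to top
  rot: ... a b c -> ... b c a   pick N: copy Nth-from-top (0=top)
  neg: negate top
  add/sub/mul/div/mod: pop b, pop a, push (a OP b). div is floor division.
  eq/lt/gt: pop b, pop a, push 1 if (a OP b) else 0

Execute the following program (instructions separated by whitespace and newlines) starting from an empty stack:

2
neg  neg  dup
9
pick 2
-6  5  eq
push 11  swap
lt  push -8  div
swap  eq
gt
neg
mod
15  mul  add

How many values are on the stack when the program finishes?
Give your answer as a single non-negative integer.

Answer: 1

Derivation:
After 'push 2': stack = [2] (depth 1)
After 'neg': stack = [-2] (depth 1)
After 'neg': stack = [2] (depth 1)
After 'dup': stack = [2, 2] (depth 2)
After 'push 9': stack = [2, 2, 9] (depth 3)
After 'pick 2': stack = [2, 2, 9, 2] (depth 4)
After 'push -6': stack = [2, 2, 9, 2, -6] (depth 5)
After 'push 5': stack = [2, 2, 9, 2, -6, 5] (depth 6)
After 'eq': stack = [2, 2, 9, 2, 0] (depth 5)
After 'push 11': stack = [2, 2, 9, 2, 0, 11] (depth 6)
  ...
After 'push -8': stack = [2, 2, 9, 2, 0, -8] (depth 6)
After 'div': stack = [2, 2, 9, 2, 0] (depth 5)
After 'swap': stack = [2, 2, 9, 0, 2] (depth 5)
After 'eq': stack = [2, 2, 9, 0] (depth 4)
After 'gt': stack = [2, 2, 1] (depth 3)
After 'neg': stack = [2, 2, -1] (depth 3)
After 'mod': stack = [2, 0] (depth 2)
After 'push 15': stack = [2, 0, 15] (depth 3)
After 'mul': stack = [2, 0] (depth 2)
After 'add': stack = [2] (depth 1)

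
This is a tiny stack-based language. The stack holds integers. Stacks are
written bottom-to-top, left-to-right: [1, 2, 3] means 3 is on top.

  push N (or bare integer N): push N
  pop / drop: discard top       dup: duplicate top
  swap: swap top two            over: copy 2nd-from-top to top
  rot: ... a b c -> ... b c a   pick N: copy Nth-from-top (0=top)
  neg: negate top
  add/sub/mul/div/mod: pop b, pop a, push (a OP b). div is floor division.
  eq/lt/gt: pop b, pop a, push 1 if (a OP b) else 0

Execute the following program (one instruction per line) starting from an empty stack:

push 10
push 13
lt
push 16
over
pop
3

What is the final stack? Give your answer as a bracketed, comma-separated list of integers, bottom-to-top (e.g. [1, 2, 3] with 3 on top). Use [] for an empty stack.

After 'push 10': [10]
After 'push 13': [10, 13]
After 'lt': [1]
After 'push 16': [1, 16]
After 'over': [1, 16, 1]
After 'pop': [1, 16]
After 'push 3': [1, 16, 3]

Answer: [1, 16, 3]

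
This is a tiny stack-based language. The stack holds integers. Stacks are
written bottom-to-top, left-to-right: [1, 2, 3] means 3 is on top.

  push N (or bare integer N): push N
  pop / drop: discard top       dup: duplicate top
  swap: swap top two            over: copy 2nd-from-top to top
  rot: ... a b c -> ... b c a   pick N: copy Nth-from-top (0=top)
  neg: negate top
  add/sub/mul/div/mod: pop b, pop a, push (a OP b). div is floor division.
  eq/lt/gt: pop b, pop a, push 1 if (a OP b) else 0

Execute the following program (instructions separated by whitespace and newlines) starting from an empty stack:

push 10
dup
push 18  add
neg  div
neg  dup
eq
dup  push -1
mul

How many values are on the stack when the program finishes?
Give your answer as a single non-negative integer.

After 'push 10': stack = [10] (depth 1)
After 'dup': stack = [10, 10] (depth 2)
After 'push 18': stack = [10, 10, 18] (depth 3)
After 'add': stack = [10, 28] (depth 2)
After 'neg': stack = [10, -28] (depth 2)
After 'div': stack = [-1] (depth 1)
After 'neg': stack = [1] (depth 1)
After 'dup': stack = [1, 1] (depth 2)
After 'eq': stack = [1] (depth 1)
After 'dup': stack = [1, 1] (depth 2)
After 'push -1': stack = [1, 1, -1] (depth 3)
After 'mul': stack = [1, -1] (depth 2)

Answer: 2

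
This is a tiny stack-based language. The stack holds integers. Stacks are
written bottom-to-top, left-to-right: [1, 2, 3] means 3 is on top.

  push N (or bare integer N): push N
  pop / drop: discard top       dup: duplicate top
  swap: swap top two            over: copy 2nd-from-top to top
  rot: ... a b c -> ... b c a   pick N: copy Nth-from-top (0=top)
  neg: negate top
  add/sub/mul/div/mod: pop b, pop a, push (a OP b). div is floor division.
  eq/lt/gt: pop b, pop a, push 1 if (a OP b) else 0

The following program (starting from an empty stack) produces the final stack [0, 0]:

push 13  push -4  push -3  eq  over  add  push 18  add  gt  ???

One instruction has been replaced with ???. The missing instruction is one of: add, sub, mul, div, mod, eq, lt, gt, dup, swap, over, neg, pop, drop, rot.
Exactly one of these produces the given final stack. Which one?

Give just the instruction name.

Stack before ???: [0]
Stack after ???:  [0, 0]
The instruction that transforms [0] -> [0, 0] is: dup

Answer: dup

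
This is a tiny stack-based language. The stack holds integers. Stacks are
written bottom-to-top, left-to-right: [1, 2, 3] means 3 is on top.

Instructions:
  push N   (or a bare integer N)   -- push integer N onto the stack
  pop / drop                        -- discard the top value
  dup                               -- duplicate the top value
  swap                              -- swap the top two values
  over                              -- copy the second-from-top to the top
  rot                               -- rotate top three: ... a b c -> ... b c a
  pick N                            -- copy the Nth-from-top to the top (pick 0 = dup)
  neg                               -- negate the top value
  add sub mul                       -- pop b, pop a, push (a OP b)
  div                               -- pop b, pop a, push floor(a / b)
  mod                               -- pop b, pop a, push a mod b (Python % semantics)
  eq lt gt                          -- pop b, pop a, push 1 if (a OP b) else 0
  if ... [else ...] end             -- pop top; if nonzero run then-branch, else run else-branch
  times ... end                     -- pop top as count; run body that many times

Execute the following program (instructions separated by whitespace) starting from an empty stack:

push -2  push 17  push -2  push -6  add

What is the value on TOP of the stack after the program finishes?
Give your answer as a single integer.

Answer: -8

Derivation:
After 'push -2': [-2]
After 'push 17': [-2, 17]
After 'push -2': [-2, 17, -2]
After 'push -6': [-2, 17, -2, -6]
After 'add': [-2, 17, -8]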